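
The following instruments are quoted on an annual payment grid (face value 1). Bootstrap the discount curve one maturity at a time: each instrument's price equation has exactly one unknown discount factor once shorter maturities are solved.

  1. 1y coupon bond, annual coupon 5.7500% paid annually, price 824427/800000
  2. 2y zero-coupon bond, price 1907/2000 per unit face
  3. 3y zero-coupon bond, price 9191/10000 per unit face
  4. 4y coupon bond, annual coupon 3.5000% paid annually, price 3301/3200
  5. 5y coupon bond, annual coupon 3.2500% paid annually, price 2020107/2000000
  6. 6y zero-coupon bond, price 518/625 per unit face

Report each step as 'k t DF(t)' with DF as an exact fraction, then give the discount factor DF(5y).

step 1 [1y] bond c/1=23/400: DF=(824427/800000 − 23/400·(0))/(1+23/400) = 1949/2000 ≈ 0.974500
step 2 [2y] zero: DF = P = 1907/2000 ≈ 0.953500
step 3 [3y] zero: DF = P = 9191/10000 ≈ 0.919100
step 4 [4y] bond c/1=7/200: DF=(3301/3200 − 7/200·(0.974500+0.953500+0.919100))/(1+7/200) = 2251/2500 ≈ 0.900400
step 5 [5y] bond c/1=13/400: DF=(2020107/2000000 − 13/400·(0.974500+0.953500+0.919100+0.900400))/(1+13/400) = 8603/10000 ≈ 0.860300
step 6 [6y] zero: DF = P = 518/625 ≈ 0.828800

1 1 1949/2000
2 2 1907/2000
3 3 9191/10000
4 4 2251/2500
5 5 8603/10000
6 6 518/625
DF(5y) = 8603/10000 ≈ 0.860300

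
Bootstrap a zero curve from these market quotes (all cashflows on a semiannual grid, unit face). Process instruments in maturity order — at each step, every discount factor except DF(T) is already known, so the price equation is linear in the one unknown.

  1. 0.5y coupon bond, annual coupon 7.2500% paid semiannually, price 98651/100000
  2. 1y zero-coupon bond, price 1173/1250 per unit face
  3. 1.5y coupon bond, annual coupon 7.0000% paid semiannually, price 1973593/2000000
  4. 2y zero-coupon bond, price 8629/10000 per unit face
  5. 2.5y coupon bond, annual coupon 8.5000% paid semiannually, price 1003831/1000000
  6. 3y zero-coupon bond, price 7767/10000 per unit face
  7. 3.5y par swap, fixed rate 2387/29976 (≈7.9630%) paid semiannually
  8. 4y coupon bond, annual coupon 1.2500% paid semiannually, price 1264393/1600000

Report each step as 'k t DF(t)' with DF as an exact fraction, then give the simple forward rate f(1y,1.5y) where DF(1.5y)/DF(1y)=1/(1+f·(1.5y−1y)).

step 1 [0.5y] bond c/2=29/800: DF=(98651/100000 − 29/800·(0))/(1+29/800) = 119/125 ≈ 0.952000
step 2 [1y] zero: DF = P = 1173/1250 ≈ 0.938400
step 3 [1.5y] bond c/2=7/200: DF=(1973593/2000000 − 7/200·(0.952000+0.938400))/(1+7/200) = 1779/2000 ≈ 0.889500
step 4 [2y] zero: DF = P = 8629/10000 ≈ 0.862900
step 5 [2.5y] bond c/2=17/400: DF=(1003831/1000000 − 17/400·(0.952000+0.938400+0.889500+0.862900))/(1+17/400) = 509/625 ≈ 0.814400
step 6 [3y] zero: DF = P = 7767/10000 ≈ 0.776700
step 7 [3.5y] swap r/2=2387/59952: DF=(1 − 2387/59952·(0.952000+0.938400+0.889500+0.862900+0.814400+0.776700))/(1+2387/59952) = 7613/10000 ≈ 0.761300
step 8 [4y] bond c/2=1/160: DF=(1264393/1600000 − 1/160·(0.952000+0.938400+0.889500+0.862900+0.814400+0.776700+0.761300))/(1+1/160) = 7481/10000 ≈ 0.748100

1 1/2 119/125
2 1 1173/1250
3 3/2 1779/2000
4 2 8629/10000
5 5/2 509/625
6 3 7767/10000
7 7/2 7613/10000
8 4 7481/10000
f(1y,1.5y) = ((1173/1250)/(1779/2000) − 1)/(1/2) = 326/2965 ≈ 10.9949%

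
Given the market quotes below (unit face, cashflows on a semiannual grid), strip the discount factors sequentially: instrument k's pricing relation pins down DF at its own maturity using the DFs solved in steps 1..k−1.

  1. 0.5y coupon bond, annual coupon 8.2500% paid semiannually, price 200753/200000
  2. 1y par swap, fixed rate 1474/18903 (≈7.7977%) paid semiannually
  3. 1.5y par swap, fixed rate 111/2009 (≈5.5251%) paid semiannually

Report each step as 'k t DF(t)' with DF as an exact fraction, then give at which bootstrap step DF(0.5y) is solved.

step 1 [0.5y] bond c/2=33/800: DF=(200753/200000 − 33/800·(0))/(1+33/800) = 241/250 ≈ 0.964000
step 2 [1y] swap r/2=737/18903: DF=(1 − 737/18903·(0.964000))/(1+737/18903) = 9263/10000 ≈ 0.926300
step 3 [1.5y] swap r/2=111/4018: DF=(1 − 111/4018·(0.964000+0.926300))/(1+111/4018) = 9223/10000 ≈ 0.922300

1 1/2 241/250
2 1 9263/10000
3 3/2 9223/10000
DF(0.5y) is solved at step 1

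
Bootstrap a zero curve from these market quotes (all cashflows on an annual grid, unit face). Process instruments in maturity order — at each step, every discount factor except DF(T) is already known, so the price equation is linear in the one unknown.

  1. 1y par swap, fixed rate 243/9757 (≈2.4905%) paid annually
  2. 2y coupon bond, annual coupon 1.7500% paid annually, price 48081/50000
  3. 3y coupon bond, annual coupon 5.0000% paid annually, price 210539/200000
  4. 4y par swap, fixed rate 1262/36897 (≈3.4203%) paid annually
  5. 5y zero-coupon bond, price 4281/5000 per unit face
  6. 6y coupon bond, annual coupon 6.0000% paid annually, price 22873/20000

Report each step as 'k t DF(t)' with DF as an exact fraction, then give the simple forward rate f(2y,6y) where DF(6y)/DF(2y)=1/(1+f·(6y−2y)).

step 1 [1y] swap r/1=243/9757: DF=(1 − 243/9757·(0))/(1+243/9757) = 9757/10000 ≈ 0.975700
step 2 [2y] bond c/1=7/400: DF=(48081/50000 − 7/400·(0.975700))/(1+7/400) = 9283/10000 ≈ 0.928300
step 3 [3y] bond c/1=1/20: DF=(210539/200000 − 1/20·(0.975700+0.928300))/(1+1/20) = 9119/10000 ≈ 0.911900
step 4 [4y] swap r/1=1262/36897: DF=(1 − 1262/36897·(0.975700+0.928300+0.911900))/(1+1262/36897) = 4369/5000 ≈ 0.873800
step 5 [5y] zero: DF = P = 4281/5000 ≈ 0.856200
step 6 [6y] bond c/1=3/50: DF=(22873/20000 − 3/50·(0.975700+0.928300+0.911900+0.873800+0.856200))/(1+3/50) = 1027/1250 ≈ 0.821600

1 1 9757/10000
2 2 9283/10000
3 3 9119/10000
4 4 4369/5000
5 5 4281/5000
6 6 1027/1250
f(2y,6y) = ((9283/10000)/(1027/1250) − 1)/(4) = 1067/32864 ≈ 3.2467%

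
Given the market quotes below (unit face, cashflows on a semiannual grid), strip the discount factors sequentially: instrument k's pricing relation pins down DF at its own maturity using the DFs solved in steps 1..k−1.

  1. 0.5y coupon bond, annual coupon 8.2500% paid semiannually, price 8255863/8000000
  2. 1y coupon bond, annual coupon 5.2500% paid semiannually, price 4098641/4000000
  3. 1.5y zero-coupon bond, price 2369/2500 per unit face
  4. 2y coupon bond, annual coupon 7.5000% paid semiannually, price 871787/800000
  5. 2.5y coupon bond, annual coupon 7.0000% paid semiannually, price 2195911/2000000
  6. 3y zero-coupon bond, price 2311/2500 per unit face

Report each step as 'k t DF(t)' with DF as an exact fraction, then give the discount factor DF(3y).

1 1/2 9911/10000
2 1 9731/10000
3 3/2 2369/2500
4 2 9451/10000
5 5/2 1163/1250
6 3 2311/2500
DF(3y) = 2311/2500 ≈ 0.924400

step 1 [0.5y] bond c/2=33/800: DF=(8255863/8000000 − 33/800·(0))/(1+33/800) = 9911/10000 ≈ 0.991100
step 2 [1y] bond c/2=21/800: DF=(4098641/4000000 − 21/800·(0.991100))/(1+21/800) = 9731/10000 ≈ 0.973100
step 3 [1.5y] zero: DF = P = 2369/2500 ≈ 0.947600
step 4 [2y] bond c/2=3/80: DF=(871787/800000 − 3/80·(0.991100+0.973100+0.947600))/(1+3/80) = 9451/10000 ≈ 0.945100
step 5 [2.5y] bond c/2=7/200: DF=(2195911/2000000 − 7/200·(0.991100+0.973100+0.947600+0.945100))/(1+7/200) = 1163/1250 ≈ 0.930400
step 6 [3y] zero: DF = P = 2311/2500 ≈ 0.924400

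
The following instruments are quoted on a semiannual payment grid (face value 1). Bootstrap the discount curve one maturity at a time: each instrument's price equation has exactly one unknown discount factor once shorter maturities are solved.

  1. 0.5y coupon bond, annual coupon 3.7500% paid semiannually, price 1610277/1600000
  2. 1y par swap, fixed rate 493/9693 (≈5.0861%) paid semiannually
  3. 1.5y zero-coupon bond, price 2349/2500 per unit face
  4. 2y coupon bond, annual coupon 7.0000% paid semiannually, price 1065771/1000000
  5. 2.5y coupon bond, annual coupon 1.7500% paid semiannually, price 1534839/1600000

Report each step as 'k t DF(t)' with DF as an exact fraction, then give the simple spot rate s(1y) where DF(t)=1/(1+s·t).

step 1 [0.5y] bond c/2=3/160: DF=(1610277/1600000 − 3/160·(0))/(1+3/160) = 9879/10000 ≈ 0.987900
step 2 [1y] swap r/2=493/19386: DF=(1 − 493/19386·(0.987900))/(1+493/19386) = 9507/10000 ≈ 0.950700
step 3 [1.5y] zero: DF = P = 2349/2500 ≈ 0.939600
step 4 [2y] bond c/2=7/200: DF=(1065771/1000000 − 7/200·(0.987900+0.950700+0.939600))/(1+7/200) = 2331/2500 ≈ 0.932400
step 5 [2.5y] bond c/2=7/800: DF=(1534839/1600000 − 7/800·(0.987900+0.950700+0.939600+0.932400))/(1+7/800) = 9179/10000 ≈ 0.917900

1 1/2 9879/10000
2 1 9507/10000
3 3/2 2349/2500
4 2 2331/2500
5 5/2 9179/10000
s(1y) = (1/(9507/10000) − 1)/(1) = 493/9507 ≈ 5.1857%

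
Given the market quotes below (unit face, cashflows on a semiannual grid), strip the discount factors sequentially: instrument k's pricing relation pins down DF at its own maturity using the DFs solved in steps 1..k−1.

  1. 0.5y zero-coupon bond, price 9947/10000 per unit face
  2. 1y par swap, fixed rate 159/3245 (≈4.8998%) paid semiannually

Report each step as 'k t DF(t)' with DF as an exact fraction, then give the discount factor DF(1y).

step 1 [0.5y] zero: DF = P = 9947/10000 ≈ 0.994700
step 2 [1y] swap r/2=159/6490: DF=(1 − 159/6490·(0.994700))/(1+159/6490) = 9523/10000 ≈ 0.952300

1 1/2 9947/10000
2 1 9523/10000
DF(1y) = 9523/10000 ≈ 0.952300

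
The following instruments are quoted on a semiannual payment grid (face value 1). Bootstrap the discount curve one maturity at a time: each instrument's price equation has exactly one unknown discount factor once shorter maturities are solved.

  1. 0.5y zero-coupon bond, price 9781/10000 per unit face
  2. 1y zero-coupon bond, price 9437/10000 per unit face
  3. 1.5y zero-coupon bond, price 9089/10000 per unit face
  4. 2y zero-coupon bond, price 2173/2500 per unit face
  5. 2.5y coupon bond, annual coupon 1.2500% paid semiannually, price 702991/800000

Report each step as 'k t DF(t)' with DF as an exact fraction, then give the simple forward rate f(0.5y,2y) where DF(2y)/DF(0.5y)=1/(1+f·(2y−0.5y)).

1 1/2 9781/10000
2 1 9437/10000
3 3/2 9089/10000
4 2 2173/2500
5 5/2 8503/10000
f(0.5y,2y) = ((9781/10000)/(2173/2500) − 1)/(3/2) = 363/4346 ≈ 8.3525%

step 1 [0.5y] zero: DF = P = 9781/10000 ≈ 0.978100
step 2 [1y] zero: DF = P = 9437/10000 ≈ 0.943700
step 3 [1.5y] zero: DF = P = 9089/10000 ≈ 0.908900
step 4 [2y] zero: DF = P = 2173/2500 ≈ 0.869200
step 5 [2.5y] bond c/2=1/160: DF=(702991/800000 − 1/160·(0.978100+0.943700+0.908900+0.869200))/(1+1/160) = 8503/10000 ≈ 0.850300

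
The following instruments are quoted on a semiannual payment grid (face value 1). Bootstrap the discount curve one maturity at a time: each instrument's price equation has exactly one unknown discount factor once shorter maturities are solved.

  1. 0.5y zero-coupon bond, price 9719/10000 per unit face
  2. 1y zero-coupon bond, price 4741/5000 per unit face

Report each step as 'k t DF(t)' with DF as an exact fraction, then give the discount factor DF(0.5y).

1 1/2 9719/10000
2 1 4741/5000
DF(0.5y) = 9719/10000 ≈ 0.971900

step 1 [0.5y] zero: DF = P = 9719/10000 ≈ 0.971900
step 2 [1y] zero: DF = P = 4741/5000 ≈ 0.948200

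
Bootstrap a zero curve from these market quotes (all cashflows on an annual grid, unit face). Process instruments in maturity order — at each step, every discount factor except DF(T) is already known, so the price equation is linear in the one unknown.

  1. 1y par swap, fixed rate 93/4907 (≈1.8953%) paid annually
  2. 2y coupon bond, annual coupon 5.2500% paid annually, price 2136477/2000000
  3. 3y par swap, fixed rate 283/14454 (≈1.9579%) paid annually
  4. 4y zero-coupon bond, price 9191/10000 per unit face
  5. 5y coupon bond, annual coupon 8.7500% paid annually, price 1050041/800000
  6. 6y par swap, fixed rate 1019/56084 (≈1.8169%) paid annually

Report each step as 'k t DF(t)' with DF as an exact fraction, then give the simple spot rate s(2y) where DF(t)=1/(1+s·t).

1 1 4907/5000
2 2 483/500
3 3 4717/5000
4 4 9191/10000
5 5 2251/2500
6 6 8981/10000
s(2y) = (1/(483/500) − 1)/(2) = 17/966 ≈ 1.7598%

step 1 [1y] swap r/1=93/4907: DF=(1 − 93/4907·(0))/(1+93/4907) = 4907/5000 ≈ 0.981400
step 2 [2y] bond c/1=21/400: DF=(2136477/2000000 − 21/400·(0.981400))/(1+21/400) = 483/500 ≈ 0.966000
step 3 [3y] swap r/1=283/14454: DF=(1 − 283/14454·(0.981400+0.966000))/(1+283/14454) = 4717/5000 ≈ 0.943400
step 4 [4y] zero: DF = P = 9191/10000 ≈ 0.919100
step 5 [5y] bond c/1=7/80: DF=(1050041/800000 − 7/80·(0.981400+0.966000+0.943400+0.919100))/(1+7/80) = 2251/2500 ≈ 0.900400
step 6 [6y] swap r/1=1019/56084: DF=(1 − 1019/56084·(0.981400+0.966000+0.943400+0.919100+0.900400))/(1+1019/56084) = 8981/10000 ≈ 0.898100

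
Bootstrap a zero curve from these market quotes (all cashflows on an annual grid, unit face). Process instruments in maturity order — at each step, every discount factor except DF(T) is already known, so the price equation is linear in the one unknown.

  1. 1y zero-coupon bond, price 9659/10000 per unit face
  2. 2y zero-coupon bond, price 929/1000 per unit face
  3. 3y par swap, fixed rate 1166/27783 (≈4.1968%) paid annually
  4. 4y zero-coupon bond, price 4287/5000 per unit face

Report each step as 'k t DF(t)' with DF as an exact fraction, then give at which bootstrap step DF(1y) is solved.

1 1 9659/10000
2 2 929/1000
3 3 4417/5000
4 4 4287/5000
DF(1y) is solved at step 1

step 1 [1y] zero: DF = P = 9659/10000 ≈ 0.965900
step 2 [2y] zero: DF = P = 929/1000 ≈ 0.929000
step 3 [3y] swap r/1=1166/27783: DF=(1 − 1166/27783·(0.965900+0.929000))/(1+1166/27783) = 4417/5000 ≈ 0.883400
step 4 [4y] zero: DF = P = 4287/5000 ≈ 0.857400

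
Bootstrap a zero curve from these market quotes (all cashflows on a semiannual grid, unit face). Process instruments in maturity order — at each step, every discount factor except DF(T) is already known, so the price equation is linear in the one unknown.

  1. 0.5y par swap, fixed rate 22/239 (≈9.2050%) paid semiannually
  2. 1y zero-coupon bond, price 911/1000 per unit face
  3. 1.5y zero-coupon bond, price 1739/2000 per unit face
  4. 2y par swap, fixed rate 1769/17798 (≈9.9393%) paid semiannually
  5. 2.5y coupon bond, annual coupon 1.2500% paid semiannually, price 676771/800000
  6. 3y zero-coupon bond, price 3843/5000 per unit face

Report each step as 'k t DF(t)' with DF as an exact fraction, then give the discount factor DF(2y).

1 1/2 239/250
2 1 911/1000
3 3/2 1739/2000
4 2 8231/10000
5 5/2 4093/5000
6 3 3843/5000
DF(2y) = 8231/10000 ≈ 0.823100

step 1 [0.5y] swap r/2=11/239: DF=(1 − 11/239·(0))/(1+11/239) = 239/250 ≈ 0.956000
step 2 [1y] zero: DF = P = 911/1000 ≈ 0.911000
step 3 [1.5y] zero: DF = P = 1739/2000 ≈ 0.869500
step 4 [2y] swap r/2=1769/35596: DF=(1 − 1769/35596·(0.956000+0.911000+0.869500))/(1+1769/35596) = 8231/10000 ≈ 0.823100
step 5 [2.5y] bond c/2=1/160: DF=(676771/800000 − 1/160·(0.956000+0.911000+0.869500+0.823100))/(1+1/160) = 4093/5000 ≈ 0.818600
step 6 [3y] zero: DF = P = 3843/5000 ≈ 0.768600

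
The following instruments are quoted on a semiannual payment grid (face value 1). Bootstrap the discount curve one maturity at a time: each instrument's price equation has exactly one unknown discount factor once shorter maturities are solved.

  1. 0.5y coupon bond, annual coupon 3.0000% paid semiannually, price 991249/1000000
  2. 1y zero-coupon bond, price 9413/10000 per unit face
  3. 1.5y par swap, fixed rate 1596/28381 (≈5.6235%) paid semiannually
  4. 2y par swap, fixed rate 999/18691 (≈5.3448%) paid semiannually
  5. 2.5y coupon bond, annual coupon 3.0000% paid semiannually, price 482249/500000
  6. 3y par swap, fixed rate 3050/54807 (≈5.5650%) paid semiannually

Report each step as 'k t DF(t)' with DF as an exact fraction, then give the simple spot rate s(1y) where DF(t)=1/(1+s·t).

step 1 [0.5y] bond c/2=3/200: DF=(991249/1000000 − 3/200·(0))/(1+3/200) = 4883/5000 ≈ 0.976600
step 2 [1y] zero: DF = P = 9413/10000 ≈ 0.941300
step 3 [1.5y] swap r/2=798/28381: DF=(1 − 798/28381·(0.976600+0.941300))/(1+798/28381) = 4601/5000 ≈ 0.920200
step 4 [2y] swap r/2=999/37382: DF=(1 − 999/37382·(0.976600+0.941300+0.920200))/(1+999/37382) = 9001/10000 ≈ 0.900100
step 5 [2.5y] bond c/2=3/200: DF=(482249/500000 − 3/200·(0.976600+0.941300+0.920200+0.900100))/(1+3/200) = 179/200 ≈ 0.895000
step 6 [3y] swap r/2=1525/54807: DF=(1 − 1525/54807·(0.976600+0.941300+0.920200+0.900100+0.895000))/(1+1525/54807) = 339/400 ≈ 0.847500

1 1/2 4883/5000
2 1 9413/10000
3 3/2 4601/5000
4 2 9001/10000
5 5/2 179/200
6 3 339/400
s(1y) = (1/(9413/10000) − 1)/(1) = 587/9413 ≈ 6.2361%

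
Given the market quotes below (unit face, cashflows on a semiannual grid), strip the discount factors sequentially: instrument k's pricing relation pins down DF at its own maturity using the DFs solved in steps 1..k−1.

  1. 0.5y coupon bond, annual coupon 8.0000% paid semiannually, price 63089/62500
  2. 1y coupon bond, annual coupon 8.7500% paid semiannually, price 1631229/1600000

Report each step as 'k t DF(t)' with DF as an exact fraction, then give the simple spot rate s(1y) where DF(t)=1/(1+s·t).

1 1/2 4853/5000
2 1 9361/10000
s(1y) = (1/(9361/10000) − 1)/(1) = 639/9361 ≈ 6.8262%

step 1 [0.5y] bond c/2=1/25: DF=(63089/62500 − 1/25·(0))/(1+1/25) = 4853/5000 ≈ 0.970600
step 2 [1y] bond c/2=7/160: DF=(1631229/1600000 − 7/160·(0.970600))/(1+7/160) = 9361/10000 ≈ 0.936100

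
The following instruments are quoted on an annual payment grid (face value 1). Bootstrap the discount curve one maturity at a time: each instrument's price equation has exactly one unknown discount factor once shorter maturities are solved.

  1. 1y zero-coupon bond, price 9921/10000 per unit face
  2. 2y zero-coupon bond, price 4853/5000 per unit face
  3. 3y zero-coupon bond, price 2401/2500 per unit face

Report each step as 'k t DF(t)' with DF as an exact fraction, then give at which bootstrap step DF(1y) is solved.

step 1 [1y] zero: DF = P = 9921/10000 ≈ 0.992100
step 2 [2y] zero: DF = P = 4853/5000 ≈ 0.970600
step 3 [3y] zero: DF = P = 2401/2500 ≈ 0.960400

1 1 9921/10000
2 2 4853/5000
3 3 2401/2500
DF(1y) is solved at step 1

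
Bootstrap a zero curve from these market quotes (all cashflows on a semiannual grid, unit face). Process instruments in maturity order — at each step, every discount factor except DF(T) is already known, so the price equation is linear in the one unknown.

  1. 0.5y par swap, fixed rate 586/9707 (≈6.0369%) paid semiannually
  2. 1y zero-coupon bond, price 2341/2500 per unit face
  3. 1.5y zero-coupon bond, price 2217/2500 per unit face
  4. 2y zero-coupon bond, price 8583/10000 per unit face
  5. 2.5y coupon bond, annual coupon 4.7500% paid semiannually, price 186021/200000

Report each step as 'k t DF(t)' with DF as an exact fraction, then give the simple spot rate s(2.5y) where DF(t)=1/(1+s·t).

step 1 [0.5y] swap r/2=293/9707: DF=(1 − 293/9707·(0))/(1+293/9707) = 9707/10000 ≈ 0.970700
step 2 [1y] zero: DF = P = 2341/2500 ≈ 0.936400
step 3 [1.5y] zero: DF = P = 2217/2500 ≈ 0.886800
step 4 [2y] zero: DF = P = 8583/10000 ≈ 0.858300
step 5 [2.5y] bond c/2=19/800: DF=(186021/200000 − 19/800·(0.970700+0.936400+0.886800+0.858300))/(1+19/800) = 4119/5000 ≈ 0.823800

1 1/2 9707/10000
2 1 2341/2500
3 3/2 2217/2500
4 2 8583/10000
5 5/2 4119/5000
s(2.5y) = (1/(4119/5000) − 1)/(5/2) = 1762/20595 ≈ 8.5555%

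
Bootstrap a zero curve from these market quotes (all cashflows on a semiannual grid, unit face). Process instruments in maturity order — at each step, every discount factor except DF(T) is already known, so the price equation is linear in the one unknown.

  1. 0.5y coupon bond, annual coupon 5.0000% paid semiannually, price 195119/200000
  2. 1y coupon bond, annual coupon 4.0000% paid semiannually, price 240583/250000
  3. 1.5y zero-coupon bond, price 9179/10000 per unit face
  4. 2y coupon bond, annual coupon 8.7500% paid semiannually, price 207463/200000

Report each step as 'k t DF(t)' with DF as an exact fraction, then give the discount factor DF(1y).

step 1 [0.5y] bond c/2=1/40: DF=(195119/200000 − 1/40·(0))/(1+1/40) = 4759/5000 ≈ 0.951800
step 2 [1y] bond c/2=1/50: DF=(240583/250000 − 1/50·(0.951800))/(1+1/50) = 578/625 ≈ 0.924800
step 3 [1.5y] zero: DF = P = 9179/10000 ≈ 0.917900
step 4 [2y] bond c/2=7/160: DF=(207463/200000 − 7/160·(0.951800+0.924800+0.917900))/(1+7/160) = 8767/10000 ≈ 0.876700

1 1/2 4759/5000
2 1 578/625
3 3/2 9179/10000
4 2 8767/10000
DF(1y) = 578/625 ≈ 0.924800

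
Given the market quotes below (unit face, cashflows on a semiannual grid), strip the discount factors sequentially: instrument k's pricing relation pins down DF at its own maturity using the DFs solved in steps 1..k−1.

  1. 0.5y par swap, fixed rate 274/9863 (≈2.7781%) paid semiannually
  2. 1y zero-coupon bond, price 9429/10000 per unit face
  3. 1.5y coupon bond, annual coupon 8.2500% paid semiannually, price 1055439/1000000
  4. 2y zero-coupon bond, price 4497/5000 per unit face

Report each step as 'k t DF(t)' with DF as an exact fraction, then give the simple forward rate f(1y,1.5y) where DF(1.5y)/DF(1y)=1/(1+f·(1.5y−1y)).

step 1 [0.5y] swap r/2=137/9863: DF=(1 − 137/9863·(0))/(1+137/9863) = 9863/10000 ≈ 0.986300
step 2 [1y] zero: DF = P = 9429/10000 ≈ 0.942900
step 3 [1.5y] bond c/2=33/800: DF=(1055439/1000000 − 33/800·(0.986300+0.942900))/(1+33/800) = 2343/2500 ≈ 0.937200
step 4 [2y] zero: DF = P = 4497/5000 ≈ 0.899400

1 1/2 9863/10000
2 1 9429/10000
3 3/2 2343/2500
4 2 4497/5000
f(1y,1.5y) = ((9429/10000)/(2343/2500) − 1)/(1/2) = 19/1562 ≈ 1.2164%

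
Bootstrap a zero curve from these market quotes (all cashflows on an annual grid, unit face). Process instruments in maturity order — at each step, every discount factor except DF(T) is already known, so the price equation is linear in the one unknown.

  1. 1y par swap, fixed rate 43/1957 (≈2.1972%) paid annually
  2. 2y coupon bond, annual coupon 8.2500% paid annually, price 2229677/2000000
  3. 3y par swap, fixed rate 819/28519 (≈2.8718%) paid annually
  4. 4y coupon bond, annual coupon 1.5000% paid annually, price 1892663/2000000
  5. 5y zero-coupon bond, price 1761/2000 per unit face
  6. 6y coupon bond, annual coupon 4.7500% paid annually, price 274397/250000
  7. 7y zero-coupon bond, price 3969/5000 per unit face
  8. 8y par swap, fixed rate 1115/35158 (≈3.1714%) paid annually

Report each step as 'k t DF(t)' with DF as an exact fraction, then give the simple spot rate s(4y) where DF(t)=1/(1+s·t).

1 1 1957/2000
2 2 9553/10000
3 3 9181/10000
4 4 4451/5000
5 5 1761/2000
6 6 4191/5000
7 7 3969/5000
8 8 777/1000
s(4y) = (1/(4451/5000) − 1)/(4) = 549/17804 ≈ 3.0836%

step 1 [1y] swap r/1=43/1957: DF=(1 − 43/1957·(0))/(1+43/1957) = 1957/2000 ≈ 0.978500
step 2 [2y] bond c/1=33/400: DF=(2229677/2000000 − 33/400·(0.978500))/(1+33/400) = 9553/10000 ≈ 0.955300
step 3 [3y] swap r/1=819/28519: DF=(1 − 819/28519·(0.978500+0.955300))/(1+819/28519) = 9181/10000 ≈ 0.918100
step 4 [4y] bond c/1=3/200: DF=(1892663/2000000 − 3/200·(0.978500+0.955300+0.918100))/(1+3/200) = 4451/5000 ≈ 0.890200
step 5 [5y] zero: DF = P = 1761/2000 ≈ 0.880500
step 6 [6y] bond c/1=19/400: DF=(274397/250000 − 19/400·(0.978500+0.955300+0.918100+0.890200+0.880500))/(1+19/400) = 4191/5000 ≈ 0.838200
step 7 [7y] zero: DF = P = 3969/5000 ≈ 0.793800
step 8 [8y] swap r/1=1115/35158: DF=(1 − 1115/35158·(0.978500+0.955300+0.918100+0.890200+0.880500+0.838200+0.793800))/(1+1115/35158) = 777/1000 ≈ 0.777000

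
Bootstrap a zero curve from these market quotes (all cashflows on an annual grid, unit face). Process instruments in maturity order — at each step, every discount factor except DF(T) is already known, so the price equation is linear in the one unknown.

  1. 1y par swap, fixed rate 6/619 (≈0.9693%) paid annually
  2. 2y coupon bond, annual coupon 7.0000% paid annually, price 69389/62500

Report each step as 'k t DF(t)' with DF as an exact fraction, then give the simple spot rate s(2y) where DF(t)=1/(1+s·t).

step 1 [1y] swap r/1=6/619: DF=(1 − 6/619·(0))/(1+6/619) = 619/625 ≈ 0.990400
step 2 [2y] bond c/1=7/100: DF=(69389/62500 − 7/100·(0.990400))/(1+7/100) = 608/625 ≈ 0.972800

1 1 619/625
2 2 608/625
s(2y) = (1/(608/625) − 1)/(2) = 17/1216 ≈ 1.3980%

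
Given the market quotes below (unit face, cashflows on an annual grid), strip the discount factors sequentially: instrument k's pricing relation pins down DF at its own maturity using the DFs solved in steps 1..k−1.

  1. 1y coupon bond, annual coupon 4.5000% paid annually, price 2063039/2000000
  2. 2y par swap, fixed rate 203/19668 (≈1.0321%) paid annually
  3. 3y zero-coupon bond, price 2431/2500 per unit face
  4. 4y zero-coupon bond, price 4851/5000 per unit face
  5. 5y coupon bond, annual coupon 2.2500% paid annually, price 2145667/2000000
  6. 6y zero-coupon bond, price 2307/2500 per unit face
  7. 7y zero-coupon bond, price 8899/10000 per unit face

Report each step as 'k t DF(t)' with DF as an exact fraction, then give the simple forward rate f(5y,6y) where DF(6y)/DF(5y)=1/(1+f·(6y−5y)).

step 1 [1y] bond c/1=9/200: DF=(2063039/2000000 − 9/200·(0))/(1+9/200) = 9871/10000 ≈ 0.987100
step 2 [2y] swap r/1=203/19668: DF=(1 − 203/19668·(0.987100))/(1+203/19668) = 9797/10000 ≈ 0.979700
step 3 [3y] zero: DF = P = 2431/2500 ≈ 0.972400
step 4 [4y] zero: DF = P = 4851/5000 ≈ 0.970200
step 5 [5y] bond c/1=9/400: DF=(2145667/2000000 − 9/400·(0.987100+0.979700+0.972400+0.970200))/(1+9/400) = 602/625 ≈ 0.963200
step 6 [6y] zero: DF = P = 2307/2500 ≈ 0.922800
step 7 [7y] zero: DF = P = 8899/10000 ≈ 0.889900

1 1 9871/10000
2 2 9797/10000
3 3 2431/2500
4 4 4851/5000
5 5 602/625
6 6 2307/2500
7 7 8899/10000
f(5y,6y) = ((602/625)/(2307/2500) − 1)/(1) = 101/2307 ≈ 4.3780%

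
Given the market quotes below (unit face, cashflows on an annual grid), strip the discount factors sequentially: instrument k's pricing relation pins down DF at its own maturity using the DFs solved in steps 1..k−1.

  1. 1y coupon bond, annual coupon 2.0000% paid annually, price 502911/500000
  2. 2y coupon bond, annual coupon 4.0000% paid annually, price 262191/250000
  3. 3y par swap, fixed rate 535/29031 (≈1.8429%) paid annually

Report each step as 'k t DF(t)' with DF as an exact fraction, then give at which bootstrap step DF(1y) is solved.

step 1 [1y] bond c/1=1/50: DF=(502911/500000 − 1/50·(0))/(1+1/50) = 9861/10000 ≈ 0.986100
step 2 [2y] bond c/1=1/25: DF=(262191/250000 − 1/25·(0.986100))/(1+1/25) = 1941/2000 ≈ 0.970500
step 3 [3y] swap r/1=535/29031: DF=(1 − 535/29031·(0.986100+0.970500))/(1+535/29031) = 1893/2000 ≈ 0.946500

1 1 9861/10000
2 2 1941/2000
3 3 1893/2000
DF(1y) is solved at step 1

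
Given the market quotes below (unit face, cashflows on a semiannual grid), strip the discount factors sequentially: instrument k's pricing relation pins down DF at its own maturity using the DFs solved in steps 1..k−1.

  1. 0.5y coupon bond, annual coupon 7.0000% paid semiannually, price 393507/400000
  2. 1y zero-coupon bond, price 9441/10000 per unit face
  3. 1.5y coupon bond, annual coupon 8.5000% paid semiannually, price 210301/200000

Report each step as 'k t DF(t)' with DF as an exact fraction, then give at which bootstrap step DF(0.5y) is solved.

step 1 [0.5y] bond c/2=7/200: DF=(393507/400000 − 7/200·(0))/(1+7/200) = 1901/2000 ≈ 0.950500
step 2 [1y] zero: DF = P = 9441/10000 ≈ 0.944100
step 3 [1.5y] bond c/2=17/400: DF=(210301/200000 − 17/400·(0.950500+0.944100))/(1+17/400) = 4657/5000 ≈ 0.931400

1 1/2 1901/2000
2 1 9441/10000
3 3/2 4657/5000
DF(0.5y) is solved at step 1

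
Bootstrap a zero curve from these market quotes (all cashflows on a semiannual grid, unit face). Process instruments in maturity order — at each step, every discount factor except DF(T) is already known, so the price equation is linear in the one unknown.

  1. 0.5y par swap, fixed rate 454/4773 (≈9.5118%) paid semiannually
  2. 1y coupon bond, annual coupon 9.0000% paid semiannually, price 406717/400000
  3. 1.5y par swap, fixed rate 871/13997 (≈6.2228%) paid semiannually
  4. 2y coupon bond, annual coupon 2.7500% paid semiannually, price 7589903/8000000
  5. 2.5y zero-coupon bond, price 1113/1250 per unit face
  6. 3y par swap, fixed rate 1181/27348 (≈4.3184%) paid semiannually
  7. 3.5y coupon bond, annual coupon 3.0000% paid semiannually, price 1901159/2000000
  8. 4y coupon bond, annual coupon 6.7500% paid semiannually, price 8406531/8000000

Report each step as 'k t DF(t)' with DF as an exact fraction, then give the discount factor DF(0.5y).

step 1 [0.5y] swap r/2=227/4773: DF=(1 − 227/4773·(0))/(1+227/4773) = 4773/5000 ≈ 0.954600
step 2 [1y] bond c/2=9/200: DF=(406717/400000 − 9/200·(0.954600))/(1+9/200) = 9319/10000 ≈ 0.931900
step 3 [1.5y] swap r/2=871/27994: DF=(1 − 871/27994·(0.954600+0.931900))/(1+871/27994) = 9129/10000 ≈ 0.912900
step 4 [2y] bond c/2=11/800: DF=(7589903/8000000 − 11/800·(0.954600+0.931900+0.912900))/(1+11/800) = 8979/10000 ≈ 0.897900
step 5 [2.5y] zero: DF = P = 1113/1250 ≈ 0.890400
step 6 [3y] swap r/2=1181/54696: DF=(1 − 1181/54696·(0.954600+0.931900+0.912900+0.897900+0.890400))/(1+1181/54696) = 8819/10000 ≈ 0.881900
step 7 [3.5y] bond c/2=3/200: DF=(1901159/2000000 − 3/200·(0.954600+0.931900+0.912900+0.897900+0.890400+0.881900))/(1+3/200) = 8557/10000 ≈ 0.855700
step 8 [4y] bond c/2=27/800: DF=(8406531/8000000 − 27/800·(0.954600+0.931900+0.912900+0.897900+0.890400+0.881900+0.855700))/(1+27/800) = 81/100 ≈ 0.810000

1 1/2 4773/5000
2 1 9319/10000
3 3/2 9129/10000
4 2 8979/10000
5 5/2 1113/1250
6 3 8819/10000
7 7/2 8557/10000
8 4 81/100
DF(0.5y) = 4773/5000 ≈ 0.954600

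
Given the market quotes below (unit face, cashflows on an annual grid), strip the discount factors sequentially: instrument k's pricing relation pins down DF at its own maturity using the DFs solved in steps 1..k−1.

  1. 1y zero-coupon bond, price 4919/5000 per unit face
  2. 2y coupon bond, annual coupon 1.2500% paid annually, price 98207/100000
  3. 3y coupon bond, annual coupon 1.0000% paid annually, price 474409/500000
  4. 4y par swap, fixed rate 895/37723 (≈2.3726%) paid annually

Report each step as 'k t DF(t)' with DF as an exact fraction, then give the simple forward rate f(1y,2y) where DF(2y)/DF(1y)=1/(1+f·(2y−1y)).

step 1 [1y] zero: DF = P = 4919/5000 ≈ 0.983800
step 2 [2y] bond c/1=1/80: DF=(98207/100000 − 1/80·(0.983800))/(1+1/80) = 4789/5000 ≈ 0.957800
step 3 [3y] bond c/1=1/100: DF=(474409/500000 − 1/100·(0.983800+0.957800))/(1+1/100) = 4601/5000 ≈ 0.920200
step 4 [4y] swap r/1=895/37723: DF=(1 − 895/37723·(0.983800+0.957800+0.920200))/(1+895/37723) = 1821/2000 ≈ 0.910500

1 1 4919/5000
2 2 4789/5000
3 3 4601/5000
4 4 1821/2000
f(1y,2y) = ((4919/5000)/(4789/5000) − 1)/(1) = 130/4789 ≈ 2.7146%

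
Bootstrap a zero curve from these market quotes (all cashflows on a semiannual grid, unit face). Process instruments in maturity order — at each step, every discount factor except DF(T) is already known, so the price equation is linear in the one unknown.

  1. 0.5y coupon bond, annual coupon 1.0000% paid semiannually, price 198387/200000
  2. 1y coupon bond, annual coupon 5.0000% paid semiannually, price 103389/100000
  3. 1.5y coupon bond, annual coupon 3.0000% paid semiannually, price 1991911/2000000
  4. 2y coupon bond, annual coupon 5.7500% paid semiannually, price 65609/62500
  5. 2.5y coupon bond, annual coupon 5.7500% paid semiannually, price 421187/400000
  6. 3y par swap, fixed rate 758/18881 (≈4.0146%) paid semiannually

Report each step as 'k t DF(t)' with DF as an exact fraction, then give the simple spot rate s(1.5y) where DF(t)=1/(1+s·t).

1 1/2 987/1000
2 1 4923/5000
3 3/2 9521/10000
4 2 9387/10000
5 5/2 2289/2500
6 3 8863/10000
s(1.5y) = (1/(9521/10000) − 1)/(3/2) = 958/28563 ≈ 3.3540%

step 1 [0.5y] bond c/2=1/200: DF=(198387/200000 − 1/200·(0))/(1+1/200) = 987/1000 ≈ 0.987000
step 2 [1y] bond c/2=1/40: DF=(103389/100000 − 1/40·(0.987000))/(1+1/40) = 4923/5000 ≈ 0.984600
step 3 [1.5y] bond c/2=3/200: DF=(1991911/2000000 − 3/200·(0.987000+0.984600))/(1+3/200) = 9521/10000 ≈ 0.952100
step 4 [2y] bond c/2=23/800: DF=(65609/62500 − 23/800·(0.987000+0.984600+0.952100))/(1+23/800) = 9387/10000 ≈ 0.938700
step 5 [2.5y] bond c/2=23/800: DF=(421187/400000 − 23/800·(0.987000+0.984600+0.952100+0.938700))/(1+23/800) = 2289/2500 ≈ 0.915600
step 6 [3y] swap r/2=379/18881: DF=(1 − 379/18881·(0.987000+0.984600+0.952100+0.938700+0.915600))/(1+379/18881) = 8863/10000 ≈ 0.886300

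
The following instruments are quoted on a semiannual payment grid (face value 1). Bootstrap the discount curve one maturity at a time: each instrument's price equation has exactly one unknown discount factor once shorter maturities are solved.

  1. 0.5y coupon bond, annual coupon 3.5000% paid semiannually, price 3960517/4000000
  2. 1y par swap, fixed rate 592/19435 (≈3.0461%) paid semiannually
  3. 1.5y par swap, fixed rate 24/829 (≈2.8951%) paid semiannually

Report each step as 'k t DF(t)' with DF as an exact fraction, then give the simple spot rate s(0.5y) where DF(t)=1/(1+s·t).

step 1 [0.5y] bond c/2=7/400: DF=(3960517/4000000 − 7/400·(0))/(1+7/400) = 9731/10000 ≈ 0.973100
step 2 [1y] swap r/2=296/19435: DF=(1 − 296/19435·(0.973100))/(1+296/19435) = 1213/1250 ≈ 0.970400
step 3 [1.5y] swap r/2=12/829: DF=(1 − 12/829·(0.973100+0.970400))/(1+12/829) = 479/500 ≈ 0.958000

1 1/2 9731/10000
2 1 1213/1250
3 3/2 479/500
s(0.5y) = (1/(9731/10000) − 1)/(1/2) = 538/9731 ≈ 5.5287%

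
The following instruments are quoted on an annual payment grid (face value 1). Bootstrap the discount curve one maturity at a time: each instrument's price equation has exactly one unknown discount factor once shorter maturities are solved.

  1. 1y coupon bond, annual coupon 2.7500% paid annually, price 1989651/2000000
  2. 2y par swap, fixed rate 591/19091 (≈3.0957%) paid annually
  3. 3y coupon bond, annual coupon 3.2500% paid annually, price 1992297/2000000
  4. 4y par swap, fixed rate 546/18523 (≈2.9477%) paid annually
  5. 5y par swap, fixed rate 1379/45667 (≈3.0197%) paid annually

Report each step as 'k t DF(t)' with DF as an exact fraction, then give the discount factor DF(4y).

1 1 4841/5000
2 2 9409/10000
3 3 9047/10000
4 4 2227/2500
5 5 8621/10000
DF(4y) = 2227/2500 ≈ 0.890800

step 1 [1y] bond c/1=11/400: DF=(1989651/2000000 − 11/400·(0))/(1+11/400) = 4841/5000 ≈ 0.968200
step 2 [2y] swap r/1=591/19091: DF=(1 − 591/19091·(0.968200))/(1+591/19091) = 9409/10000 ≈ 0.940900
step 3 [3y] bond c/1=13/400: DF=(1992297/2000000 − 13/400·(0.968200+0.940900))/(1+13/400) = 9047/10000 ≈ 0.904700
step 4 [4y] swap r/1=546/18523: DF=(1 − 546/18523·(0.968200+0.940900+0.904700))/(1+546/18523) = 2227/2500 ≈ 0.890800
step 5 [5y] swap r/1=1379/45667: DF=(1 − 1379/45667·(0.968200+0.940900+0.904700+0.890800))/(1+1379/45667) = 8621/10000 ≈ 0.862100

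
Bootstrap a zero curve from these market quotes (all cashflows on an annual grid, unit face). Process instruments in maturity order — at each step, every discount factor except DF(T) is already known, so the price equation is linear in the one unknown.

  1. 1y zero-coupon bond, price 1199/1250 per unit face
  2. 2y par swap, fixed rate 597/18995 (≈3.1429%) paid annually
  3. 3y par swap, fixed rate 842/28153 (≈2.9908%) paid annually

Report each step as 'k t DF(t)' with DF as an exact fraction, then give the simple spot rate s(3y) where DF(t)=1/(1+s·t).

1 1 1199/1250
2 2 9403/10000
3 3 4579/5000
s(3y) = (1/(4579/5000) − 1)/(3) = 421/13737 ≈ 3.0647%

step 1 [1y] zero: DF = P = 1199/1250 ≈ 0.959200
step 2 [2y] swap r/1=597/18995: DF=(1 − 597/18995·(0.959200))/(1+597/18995) = 9403/10000 ≈ 0.940300
step 3 [3y] swap r/1=842/28153: DF=(1 − 842/28153·(0.959200+0.940300))/(1+842/28153) = 4579/5000 ≈ 0.915800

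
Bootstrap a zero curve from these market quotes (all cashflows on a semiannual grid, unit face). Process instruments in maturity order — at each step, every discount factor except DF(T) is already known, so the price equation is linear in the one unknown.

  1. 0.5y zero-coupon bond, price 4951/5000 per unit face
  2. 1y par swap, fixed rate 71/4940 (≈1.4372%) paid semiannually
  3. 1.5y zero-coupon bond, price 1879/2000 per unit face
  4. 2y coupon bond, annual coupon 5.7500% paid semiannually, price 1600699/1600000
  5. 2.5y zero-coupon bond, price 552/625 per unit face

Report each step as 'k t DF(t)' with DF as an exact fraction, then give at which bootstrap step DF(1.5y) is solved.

step 1 [0.5y] zero: DF = P = 4951/5000 ≈ 0.990200
step 2 [1y] swap r/2=71/9880: DF=(1 − 71/9880·(0.990200))/(1+71/9880) = 4929/5000 ≈ 0.985800
step 3 [1.5y] zero: DF = P = 1879/2000 ≈ 0.939500
step 4 [2y] bond c/2=23/800: DF=(1600699/1600000 − 23/800·(0.990200+0.985800+0.939500))/(1+23/800) = 891/1000 ≈ 0.891000
step 5 [2.5y] zero: DF = P = 552/625 ≈ 0.883200

1 1/2 4951/5000
2 1 4929/5000
3 3/2 1879/2000
4 2 891/1000
5 5/2 552/625
DF(1.5y) is solved at step 3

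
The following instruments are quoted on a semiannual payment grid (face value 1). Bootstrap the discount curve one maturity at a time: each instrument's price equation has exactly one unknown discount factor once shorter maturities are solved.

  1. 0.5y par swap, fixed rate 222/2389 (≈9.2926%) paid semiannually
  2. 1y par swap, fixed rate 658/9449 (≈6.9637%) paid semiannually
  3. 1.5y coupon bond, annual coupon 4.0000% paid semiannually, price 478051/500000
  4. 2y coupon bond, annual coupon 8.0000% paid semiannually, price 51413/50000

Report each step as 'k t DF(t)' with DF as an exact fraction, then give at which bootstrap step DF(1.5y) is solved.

step 1 [0.5y] swap r/2=111/2389: DF=(1 − 111/2389·(0))/(1+111/2389) = 2389/2500 ≈ 0.955600
step 2 [1y] swap r/2=329/9449: DF=(1 − 329/9449·(0.955600))/(1+329/9449) = 4671/5000 ≈ 0.934200
step 3 [1.5y] bond c/2=1/50: DF=(478051/500000 − 1/50·(0.955600+0.934200))/(1+1/50) = 9003/10000 ≈ 0.900300
step 4 [2y] bond c/2=1/25: DF=(51413/50000 − 1/25·(0.955600+0.934200+0.900300))/(1+1/25) = 4407/5000 ≈ 0.881400

1 1/2 2389/2500
2 1 4671/5000
3 3/2 9003/10000
4 2 4407/5000
DF(1.5y) is solved at step 3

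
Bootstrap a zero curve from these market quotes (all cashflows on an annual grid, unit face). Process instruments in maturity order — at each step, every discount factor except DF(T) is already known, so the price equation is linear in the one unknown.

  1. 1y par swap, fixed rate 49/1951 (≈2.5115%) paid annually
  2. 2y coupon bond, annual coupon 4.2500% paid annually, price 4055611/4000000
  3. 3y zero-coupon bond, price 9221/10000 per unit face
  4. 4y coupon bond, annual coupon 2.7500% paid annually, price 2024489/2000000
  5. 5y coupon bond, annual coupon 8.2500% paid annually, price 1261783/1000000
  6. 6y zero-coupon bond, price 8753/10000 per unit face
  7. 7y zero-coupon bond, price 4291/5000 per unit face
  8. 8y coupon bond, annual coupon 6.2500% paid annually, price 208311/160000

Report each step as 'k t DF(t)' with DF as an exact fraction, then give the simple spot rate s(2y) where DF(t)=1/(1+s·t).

step 1 [1y] swap r/1=49/1951: DF=(1 − 49/1951·(0))/(1+49/1951) = 1951/2000 ≈ 0.975500
step 2 [2y] bond c/1=17/400: DF=(4055611/4000000 − 17/400·(0.975500))/(1+17/400) = 583/625 ≈ 0.932800
step 3 [3y] zero: DF = P = 9221/10000 ≈ 0.922100
step 4 [4y] bond c/1=11/400: DF=(2024489/2000000 − 11/400·(0.975500+0.932800+0.922100))/(1+11/400) = 4547/5000 ≈ 0.909400
step 5 [5y] bond c/1=33/400: DF=(1261783/1000000 − 33/400·(0.975500+0.932800+0.922100+0.909400))/(1+33/400) = 4403/5000 ≈ 0.880600
step 6 [6y] zero: DF = P = 8753/10000 ≈ 0.875300
step 7 [7y] zero: DF = P = 4291/5000 ≈ 0.858200
step 8 [8y] bond c/1=1/16: DF=(208311/160000 − 1/16·(0.975500+0.932800+0.922100+0.909400+0.880600+0.875300+0.858200))/(1+1/16) = 2129/2500 ≈ 0.851600

1 1 1951/2000
2 2 583/625
3 3 9221/10000
4 4 4547/5000
5 5 4403/5000
6 6 8753/10000
7 7 4291/5000
8 8 2129/2500
s(2y) = (1/(583/625) − 1)/(2) = 21/583 ≈ 3.6021%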